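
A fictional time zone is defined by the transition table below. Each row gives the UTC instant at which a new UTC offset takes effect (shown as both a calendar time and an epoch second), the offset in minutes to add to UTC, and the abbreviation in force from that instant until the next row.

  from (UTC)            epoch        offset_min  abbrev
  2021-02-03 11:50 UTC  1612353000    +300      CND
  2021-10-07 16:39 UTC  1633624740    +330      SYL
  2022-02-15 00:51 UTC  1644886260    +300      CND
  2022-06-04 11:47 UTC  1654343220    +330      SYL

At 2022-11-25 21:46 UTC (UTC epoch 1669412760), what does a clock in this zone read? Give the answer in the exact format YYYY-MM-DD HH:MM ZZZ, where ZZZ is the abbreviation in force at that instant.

Query: 2022-11-25 21:46 UTC
Rule 4/4 (SYL, +05:30): 2022-06-04 11:47 UTC ≤ query < +∞
21·60 + 46 + 330 = 1636 min
1636 = 1·1440 + 196; 196 = 3·60 + 16 → 03:16, 2022-11-25 + 1 day = 2022-11-26
→ 2022-11-26 03:16 SYL

2022-11-26 03:16 SYL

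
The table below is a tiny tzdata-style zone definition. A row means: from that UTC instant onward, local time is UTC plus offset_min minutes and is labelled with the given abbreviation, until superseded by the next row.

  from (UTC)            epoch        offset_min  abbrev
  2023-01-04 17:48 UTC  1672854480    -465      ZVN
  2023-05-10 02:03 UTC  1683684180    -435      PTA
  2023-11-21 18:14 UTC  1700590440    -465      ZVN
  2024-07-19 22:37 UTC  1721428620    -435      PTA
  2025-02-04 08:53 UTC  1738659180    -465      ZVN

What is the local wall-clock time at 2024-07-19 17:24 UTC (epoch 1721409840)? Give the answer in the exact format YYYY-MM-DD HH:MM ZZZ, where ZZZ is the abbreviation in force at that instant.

Query: 2024-07-19 17:24 UTC
Rule 3/5 (ZVN, -07:45): 2023-11-21 18:14 UTC ≤ query < 2024-07-19 22:37 UTC
17·60 + 24 - 465 = 579 min
579 = 0·1440 + 579; 579 = 9·60 + 39 → 09:39, same day
→ 2024-07-19 09:39 ZVN

2024-07-19 09:39 ZVN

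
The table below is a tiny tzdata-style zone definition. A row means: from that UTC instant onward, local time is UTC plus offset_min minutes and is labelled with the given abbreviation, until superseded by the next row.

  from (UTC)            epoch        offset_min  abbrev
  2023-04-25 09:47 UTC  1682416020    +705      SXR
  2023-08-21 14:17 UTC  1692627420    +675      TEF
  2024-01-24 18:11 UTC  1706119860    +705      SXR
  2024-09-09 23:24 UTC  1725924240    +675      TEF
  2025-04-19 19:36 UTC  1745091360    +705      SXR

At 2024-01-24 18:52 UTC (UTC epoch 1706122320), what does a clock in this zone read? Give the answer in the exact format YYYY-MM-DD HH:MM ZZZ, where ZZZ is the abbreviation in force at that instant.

Query: 2024-01-24 18:52 UTC
Rule 3/5 (SXR, +11:45): 2024-01-24 18:11 UTC ≤ query < 2024-09-09 23:24 UTC
18·60 + 52 + 705 = 1837 min
1837 = 1·1440 + 397; 397 = 6·60 + 37 → 06:37, 2024-01-24 + 1 day = 2024-01-25
→ 2024-01-25 06:37 SXR

2024-01-25 06:37 SXR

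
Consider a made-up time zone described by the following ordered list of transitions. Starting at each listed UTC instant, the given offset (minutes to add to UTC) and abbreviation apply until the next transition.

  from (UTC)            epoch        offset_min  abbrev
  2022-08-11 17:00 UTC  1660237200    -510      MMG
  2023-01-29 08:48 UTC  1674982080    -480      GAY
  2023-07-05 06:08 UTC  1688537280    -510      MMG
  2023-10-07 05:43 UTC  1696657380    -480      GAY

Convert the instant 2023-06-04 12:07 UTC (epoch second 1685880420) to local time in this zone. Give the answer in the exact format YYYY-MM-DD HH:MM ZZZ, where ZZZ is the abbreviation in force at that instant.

2023-06-04 04:07 GAY

Query: 2023-06-04 12:07 UTC
Rule 2/4 (GAY, -08:00): 2023-01-29 08:48 UTC ≤ query < 2023-07-05 06:08 UTC
12·60 + 7 - 480 = 247 min
247 = 0·1440 + 247; 247 = 4·60 + 7 → 04:07, same day
→ 2023-06-04 04:07 GAY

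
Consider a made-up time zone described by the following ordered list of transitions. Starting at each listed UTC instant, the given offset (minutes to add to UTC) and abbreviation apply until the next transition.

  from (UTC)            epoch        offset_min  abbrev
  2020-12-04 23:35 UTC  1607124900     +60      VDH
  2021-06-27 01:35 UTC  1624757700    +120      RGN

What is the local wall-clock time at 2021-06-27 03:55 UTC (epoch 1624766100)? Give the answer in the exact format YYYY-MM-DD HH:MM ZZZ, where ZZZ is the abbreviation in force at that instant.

Query: 2021-06-27 03:55 UTC
Rule 2/2 (RGN, +02:00): 2021-06-27 01:35 UTC ≤ query < +∞
3·60 + 55 + 120 = 355 min
355 = 0·1440 + 355; 355 = 5·60 + 55 → 05:55, same day
→ 2021-06-27 05:55 RGN

2021-06-27 05:55 RGN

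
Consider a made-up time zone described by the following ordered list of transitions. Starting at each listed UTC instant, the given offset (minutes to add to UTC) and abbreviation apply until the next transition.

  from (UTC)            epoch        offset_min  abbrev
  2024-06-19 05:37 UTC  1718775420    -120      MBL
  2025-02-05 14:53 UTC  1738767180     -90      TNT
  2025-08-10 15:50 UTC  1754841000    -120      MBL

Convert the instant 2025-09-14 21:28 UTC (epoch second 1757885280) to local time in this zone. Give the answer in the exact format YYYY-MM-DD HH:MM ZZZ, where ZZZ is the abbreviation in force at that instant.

Query: 2025-09-14 21:28 UTC
Rule 3/3 (MBL, -02:00): 2025-08-10 15:50 UTC ≤ query < +∞
21·60 + 28 - 120 = 1168 min
1168 = 0·1440 + 1168; 1168 = 19·60 + 28 → 19:28, same day
→ 2025-09-14 19:28 MBL

2025-09-14 19:28 MBL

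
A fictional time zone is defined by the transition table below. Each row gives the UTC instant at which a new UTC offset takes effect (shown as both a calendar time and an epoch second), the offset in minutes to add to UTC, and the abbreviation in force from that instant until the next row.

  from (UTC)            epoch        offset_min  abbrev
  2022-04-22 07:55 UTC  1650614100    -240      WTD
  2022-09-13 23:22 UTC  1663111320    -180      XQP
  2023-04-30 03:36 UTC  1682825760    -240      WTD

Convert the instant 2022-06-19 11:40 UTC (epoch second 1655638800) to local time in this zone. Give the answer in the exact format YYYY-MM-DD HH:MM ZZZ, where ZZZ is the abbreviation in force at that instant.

Query: 2022-06-19 11:40 UTC
Rule 1/3 (WTD, -04:00): 2022-04-22 07:55 UTC ≤ query < 2022-09-13 23:22 UTC
11·60 + 40 - 240 = 460 min
460 = 0·1440 + 460; 460 = 7·60 + 40 → 07:40, same day
→ 2022-06-19 07:40 WTD

2022-06-19 07:40 WTD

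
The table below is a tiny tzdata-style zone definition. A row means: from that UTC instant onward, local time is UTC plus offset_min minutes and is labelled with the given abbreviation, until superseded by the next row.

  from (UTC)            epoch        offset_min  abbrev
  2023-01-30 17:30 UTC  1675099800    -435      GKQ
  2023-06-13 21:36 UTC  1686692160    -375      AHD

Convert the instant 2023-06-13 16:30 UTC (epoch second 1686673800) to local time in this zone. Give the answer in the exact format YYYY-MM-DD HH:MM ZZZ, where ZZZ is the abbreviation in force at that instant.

2023-06-13 09:15 GKQ

Query: 2023-06-13 16:30 UTC
Rule 1/2 (GKQ, -07:15): 2023-01-30 17:30 UTC ≤ query < 2023-06-13 21:36 UTC
16·60 + 30 - 435 = 555 min
555 = 0·1440 + 555; 555 = 9·60 + 15 → 09:15, same day
→ 2023-06-13 09:15 GKQ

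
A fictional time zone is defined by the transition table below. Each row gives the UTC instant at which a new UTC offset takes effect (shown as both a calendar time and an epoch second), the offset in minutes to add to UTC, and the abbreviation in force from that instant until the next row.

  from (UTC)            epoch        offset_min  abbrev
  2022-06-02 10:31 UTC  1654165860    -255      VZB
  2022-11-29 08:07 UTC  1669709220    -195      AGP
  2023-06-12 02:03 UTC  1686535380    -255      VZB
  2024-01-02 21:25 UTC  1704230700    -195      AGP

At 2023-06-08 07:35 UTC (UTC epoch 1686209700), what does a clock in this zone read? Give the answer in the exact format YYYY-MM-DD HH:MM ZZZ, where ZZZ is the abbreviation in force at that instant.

2023-06-08 04:20 AGP

Query: 2023-06-08 07:35 UTC
Rule 2/4 (AGP, -03:15): 2022-11-29 08:07 UTC ≤ query < 2023-06-12 02:03 UTC
7·60 + 35 - 195 = 260 min
260 = 0·1440 + 260; 260 = 4·60 + 20 → 04:20, same day
→ 2023-06-08 04:20 AGP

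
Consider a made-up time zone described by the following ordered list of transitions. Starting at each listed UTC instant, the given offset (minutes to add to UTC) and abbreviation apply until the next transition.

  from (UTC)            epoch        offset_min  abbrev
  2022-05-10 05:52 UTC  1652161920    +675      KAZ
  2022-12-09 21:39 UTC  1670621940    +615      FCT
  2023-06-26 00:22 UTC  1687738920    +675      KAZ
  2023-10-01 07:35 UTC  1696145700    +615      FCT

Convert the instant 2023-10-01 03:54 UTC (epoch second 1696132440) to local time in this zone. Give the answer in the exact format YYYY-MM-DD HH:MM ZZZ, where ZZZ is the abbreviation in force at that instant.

Query: 2023-10-01 03:54 UTC
Rule 3/4 (KAZ, +11:15): 2023-06-26 00:22 UTC ≤ query < 2023-10-01 07:35 UTC
3·60 + 54 + 675 = 909 min
909 = 0·1440 + 909; 909 = 15·60 + 9 → 15:09, same day
→ 2023-10-01 15:09 KAZ

2023-10-01 15:09 KAZ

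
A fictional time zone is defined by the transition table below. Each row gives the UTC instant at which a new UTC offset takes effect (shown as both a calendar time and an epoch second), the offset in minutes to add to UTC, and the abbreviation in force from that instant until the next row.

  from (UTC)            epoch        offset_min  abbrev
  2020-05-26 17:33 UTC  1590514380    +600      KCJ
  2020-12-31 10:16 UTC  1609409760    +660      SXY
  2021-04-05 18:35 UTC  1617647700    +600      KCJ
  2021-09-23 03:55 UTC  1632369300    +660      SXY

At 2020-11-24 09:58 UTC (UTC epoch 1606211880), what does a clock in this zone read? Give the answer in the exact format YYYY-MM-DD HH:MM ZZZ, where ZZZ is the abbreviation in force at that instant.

Query: 2020-11-24 09:58 UTC
Rule 1/4 (KCJ, +10:00): 2020-05-26 17:33 UTC ≤ query < 2020-12-31 10:16 UTC
9·60 + 58 + 600 = 1198 min
1198 = 0·1440 + 1198; 1198 = 19·60 + 58 → 19:58, same day
→ 2020-11-24 19:58 KCJ

2020-11-24 19:58 KCJ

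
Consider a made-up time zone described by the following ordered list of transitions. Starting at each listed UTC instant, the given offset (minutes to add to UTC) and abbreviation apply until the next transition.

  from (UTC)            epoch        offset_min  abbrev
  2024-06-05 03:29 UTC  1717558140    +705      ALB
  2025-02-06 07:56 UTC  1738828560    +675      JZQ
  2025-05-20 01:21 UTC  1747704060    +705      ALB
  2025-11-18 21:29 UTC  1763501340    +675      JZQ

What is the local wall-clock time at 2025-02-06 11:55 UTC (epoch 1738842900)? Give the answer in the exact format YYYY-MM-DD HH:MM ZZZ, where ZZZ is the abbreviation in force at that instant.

2025-02-06 23:10 JZQ

Query: 2025-02-06 11:55 UTC
Rule 2/4 (JZQ, +11:15): 2025-02-06 07:56 UTC ≤ query < 2025-05-20 01:21 UTC
11·60 + 55 + 675 = 1390 min
1390 = 0·1440 + 1390; 1390 = 23·60 + 10 → 23:10, same day
→ 2025-02-06 23:10 JZQ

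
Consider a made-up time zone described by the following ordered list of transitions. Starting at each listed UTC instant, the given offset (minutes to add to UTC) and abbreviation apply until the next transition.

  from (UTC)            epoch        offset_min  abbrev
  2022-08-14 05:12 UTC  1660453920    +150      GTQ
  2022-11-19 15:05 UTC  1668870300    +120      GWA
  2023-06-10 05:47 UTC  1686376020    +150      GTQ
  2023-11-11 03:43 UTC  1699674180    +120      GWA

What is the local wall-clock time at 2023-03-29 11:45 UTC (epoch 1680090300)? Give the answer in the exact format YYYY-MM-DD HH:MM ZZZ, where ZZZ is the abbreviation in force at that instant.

2023-03-29 13:45 GWA

Query: 2023-03-29 11:45 UTC
Rule 2/4 (GWA, +02:00): 2022-11-19 15:05 UTC ≤ query < 2023-06-10 05:47 UTC
11·60 + 45 + 120 = 825 min
825 = 0·1440 + 825; 825 = 13·60 + 45 → 13:45, same day
→ 2023-03-29 13:45 GWA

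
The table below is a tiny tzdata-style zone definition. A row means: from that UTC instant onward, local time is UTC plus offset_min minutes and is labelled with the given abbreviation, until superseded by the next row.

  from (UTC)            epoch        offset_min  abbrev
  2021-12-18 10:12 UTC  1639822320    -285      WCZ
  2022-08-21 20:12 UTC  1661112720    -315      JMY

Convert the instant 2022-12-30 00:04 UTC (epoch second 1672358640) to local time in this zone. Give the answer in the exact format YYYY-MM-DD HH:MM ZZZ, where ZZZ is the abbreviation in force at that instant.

Query: 2022-12-30 00:04 UTC
Rule 2/2 (JMY, -05:15): 2022-08-21 20:12 UTC ≤ query < +∞
0·60 + 4 - 315 = -311 min
-311 = -1·1440 + 1129; 1129 = 18·60 + 49 → 18:49, 2022-12-30 - 1 day = 2022-12-29
→ 2022-12-29 18:49 JMY

2022-12-29 18:49 JMY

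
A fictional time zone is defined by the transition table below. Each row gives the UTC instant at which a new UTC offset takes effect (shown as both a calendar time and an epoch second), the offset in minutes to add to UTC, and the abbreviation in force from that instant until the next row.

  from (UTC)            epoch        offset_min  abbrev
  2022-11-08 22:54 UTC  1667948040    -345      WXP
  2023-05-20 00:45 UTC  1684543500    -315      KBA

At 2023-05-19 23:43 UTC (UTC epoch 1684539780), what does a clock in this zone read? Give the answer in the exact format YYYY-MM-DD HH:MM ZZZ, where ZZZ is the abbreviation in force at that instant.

Query: 2023-05-19 23:43 UTC
Rule 1/2 (WXP, -05:45): 2022-11-08 22:54 UTC ≤ query < 2023-05-20 00:45 UTC
23·60 + 43 - 345 = 1078 min
1078 = 0·1440 + 1078; 1078 = 17·60 + 58 → 17:58, same day
→ 2023-05-19 17:58 WXP

2023-05-19 17:58 WXP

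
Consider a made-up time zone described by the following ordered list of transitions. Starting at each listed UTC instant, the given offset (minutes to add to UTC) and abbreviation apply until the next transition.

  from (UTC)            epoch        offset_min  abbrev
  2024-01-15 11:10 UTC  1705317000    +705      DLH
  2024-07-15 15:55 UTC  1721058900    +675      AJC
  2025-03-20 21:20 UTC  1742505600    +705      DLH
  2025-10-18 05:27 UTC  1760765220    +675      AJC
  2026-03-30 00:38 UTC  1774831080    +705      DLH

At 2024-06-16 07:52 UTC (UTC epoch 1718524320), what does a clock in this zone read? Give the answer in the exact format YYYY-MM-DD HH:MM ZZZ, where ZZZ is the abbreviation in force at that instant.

2024-06-16 19:37 DLH

Query: 2024-06-16 07:52 UTC
Rule 1/5 (DLH, +11:45): 2024-01-15 11:10 UTC ≤ query < 2024-07-15 15:55 UTC
7·60 + 52 + 705 = 1177 min
1177 = 0·1440 + 1177; 1177 = 19·60 + 37 → 19:37, same day
→ 2024-06-16 19:37 DLH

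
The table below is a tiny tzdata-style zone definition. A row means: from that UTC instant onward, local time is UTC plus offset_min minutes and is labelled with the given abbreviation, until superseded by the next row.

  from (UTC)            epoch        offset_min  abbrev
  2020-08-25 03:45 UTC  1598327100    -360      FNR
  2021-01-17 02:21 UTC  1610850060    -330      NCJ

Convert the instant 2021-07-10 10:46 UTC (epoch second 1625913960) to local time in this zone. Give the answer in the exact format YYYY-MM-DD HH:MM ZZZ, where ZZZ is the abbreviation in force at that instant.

2021-07-10 05:16 NCJ

Query: 2021-07-10 10:46 UTC
Rule 2/2 (NCJ, -05:30): 2021-01-17 02:21 UTC ≤ query < +∞
10·60 + 46 - 330 = 316 min
316 = 0·1440 + 316; 316 = 5·60 + 16 → 05:16, same day
→ 2021-07-10 05:16 NCJ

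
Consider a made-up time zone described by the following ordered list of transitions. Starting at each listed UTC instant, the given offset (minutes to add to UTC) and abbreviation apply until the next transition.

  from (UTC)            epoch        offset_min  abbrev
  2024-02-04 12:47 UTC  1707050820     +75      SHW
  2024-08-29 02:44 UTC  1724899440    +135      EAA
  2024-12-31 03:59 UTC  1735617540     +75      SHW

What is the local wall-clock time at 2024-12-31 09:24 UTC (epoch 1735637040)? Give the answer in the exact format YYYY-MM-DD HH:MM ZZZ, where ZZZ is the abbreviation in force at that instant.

2024-12-31 10:39 SHW

Query: 2024-12-31 09:24 UTC
Rule 3/3 (SHW, +01:15): 2024-12-31 03:59 UTC ≤ query < +∞
9·60 + 24 + 75 = 639 min
639 = 0·1440 + 639; 639 = 10·60 + 39 → 10:39, same day
→ 2024-12-31 10:39 SHW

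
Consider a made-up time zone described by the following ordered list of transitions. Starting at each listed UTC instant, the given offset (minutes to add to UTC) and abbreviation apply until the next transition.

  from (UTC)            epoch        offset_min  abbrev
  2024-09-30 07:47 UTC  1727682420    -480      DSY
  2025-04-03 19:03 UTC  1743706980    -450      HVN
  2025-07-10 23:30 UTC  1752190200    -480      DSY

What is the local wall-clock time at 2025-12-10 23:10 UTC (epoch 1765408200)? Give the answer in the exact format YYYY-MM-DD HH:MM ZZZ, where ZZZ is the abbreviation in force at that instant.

2025-12-10 15:10 DSY

Query: 2025-12-10 23:10 UTC
Rule 3/3 (DSY, -08:00): 2025-07-10 23:30 UTC ≤ query < +∞
23·60 + 10 - 480 = 910 min
910 = 0·1440 + 910; 910 = 15·60 + 10 → 15:10, same day
→ 2025-12-10 15:10 DSY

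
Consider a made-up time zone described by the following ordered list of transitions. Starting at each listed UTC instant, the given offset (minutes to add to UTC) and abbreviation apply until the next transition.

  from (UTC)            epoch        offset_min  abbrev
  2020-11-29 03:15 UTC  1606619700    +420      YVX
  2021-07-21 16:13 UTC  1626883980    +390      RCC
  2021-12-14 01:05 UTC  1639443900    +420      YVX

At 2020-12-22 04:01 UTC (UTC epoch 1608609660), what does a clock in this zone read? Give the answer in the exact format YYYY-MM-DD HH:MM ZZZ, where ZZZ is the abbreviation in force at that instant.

2020-12-22 11:01 YVX

Query: 2020-12-22 04:01 UTC
Rule 1/3 (YVX, +07:00): 2020-11-29 03:15 UTC ≤ query < 2021-07-21 16:13 UTC
4·60 + 1 + 420 = 661 min
661 = 0·1440 + 661; 661 = 11·60 + 1 → 11:01, same day
→ 2020-12-22 11:01 YVX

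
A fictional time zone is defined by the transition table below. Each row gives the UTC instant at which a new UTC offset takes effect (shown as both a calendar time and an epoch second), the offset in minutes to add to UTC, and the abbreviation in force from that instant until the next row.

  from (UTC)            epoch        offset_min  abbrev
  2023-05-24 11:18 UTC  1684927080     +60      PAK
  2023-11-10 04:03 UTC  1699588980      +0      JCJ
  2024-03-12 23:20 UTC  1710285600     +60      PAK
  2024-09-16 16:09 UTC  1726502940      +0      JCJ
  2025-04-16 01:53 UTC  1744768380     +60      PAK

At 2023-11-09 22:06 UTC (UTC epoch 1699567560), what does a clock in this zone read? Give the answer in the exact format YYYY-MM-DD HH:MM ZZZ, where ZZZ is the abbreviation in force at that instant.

Query: 2023-11-09 22:06 UTC
Rule 1/5 (PAK, +01:00): 2023-05-24 11:18 UTC ≤ query < 2023-11-10 04:03 UTC
22·60 + 6 + 60 = 1386 min
1386 = 0·1440 + 1386; 1386 = 23·60 + 6 → 23:06, same day
→ 2023-11-09 23:06 PAK

2023-11-09 23:06 PAK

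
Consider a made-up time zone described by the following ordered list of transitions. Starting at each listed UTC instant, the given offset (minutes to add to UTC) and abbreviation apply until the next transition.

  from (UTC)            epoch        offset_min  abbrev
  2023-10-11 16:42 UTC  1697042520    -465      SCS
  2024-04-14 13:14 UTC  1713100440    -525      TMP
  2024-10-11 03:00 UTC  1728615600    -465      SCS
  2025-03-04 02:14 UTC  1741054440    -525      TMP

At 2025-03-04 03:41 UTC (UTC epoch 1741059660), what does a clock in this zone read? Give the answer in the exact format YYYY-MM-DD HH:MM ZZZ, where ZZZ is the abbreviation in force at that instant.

2025-03-03 18:56 TMP

Query: 2025-03-04 03:41 UTC
Rule 4/4 (TMP, -08:45): 2025-03-04 02:14 UTC ≤ query < +∞
3·60 + 41 - 525 = -304 min
-304 = -1·1440 + 1136; 1136 = 18·60 + 56 → 18:56, 2025-03-04 - 1 day = 2025-03-03
→ 2025-03-03 18:56 TMP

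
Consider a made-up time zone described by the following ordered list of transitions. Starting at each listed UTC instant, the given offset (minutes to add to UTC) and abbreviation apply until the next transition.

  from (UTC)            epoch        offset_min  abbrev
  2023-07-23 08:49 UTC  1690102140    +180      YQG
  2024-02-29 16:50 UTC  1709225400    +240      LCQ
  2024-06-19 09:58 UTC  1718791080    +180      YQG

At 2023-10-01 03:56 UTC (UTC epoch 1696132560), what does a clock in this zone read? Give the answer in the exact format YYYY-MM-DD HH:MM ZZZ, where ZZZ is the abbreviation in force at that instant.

Query: 2023-10-01 03:56 UTC
Rule 1/3 (YQG, +03:00): 2023-07-23 08:49 UTC ≤ query < 2024-02-29 16:50 UTC
3·60 + 56 + 180 = 416 min
416 = 0·1440 + 416; 416 = 6·60 + 56 → 06:56, same day
→ 2023-10-01 06:56 YQG

2023-10-01 06:56 YQG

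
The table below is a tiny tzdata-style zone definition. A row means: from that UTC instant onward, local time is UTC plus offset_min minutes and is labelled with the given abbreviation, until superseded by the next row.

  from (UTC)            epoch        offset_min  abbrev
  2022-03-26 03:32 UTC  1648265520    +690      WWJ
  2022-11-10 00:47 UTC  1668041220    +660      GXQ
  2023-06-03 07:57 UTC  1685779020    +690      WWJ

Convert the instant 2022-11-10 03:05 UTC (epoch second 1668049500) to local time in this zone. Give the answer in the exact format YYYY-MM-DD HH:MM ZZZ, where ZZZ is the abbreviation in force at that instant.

2022-11-10 14:05 GXQ

Query: 2022-11-10 03:05 UTC
Rule 2/3 (GXQ, +11:00): 2022-11-10 00:47 UTC ≤ query < 2023-06-03 07:57 UTC
3·60 + 5 + 660 = 845 min
845 = 0·1440 + 845; 845 = 14·60 + 5 → 14:05, same day
→ 2022-11-10 14:05 GXQ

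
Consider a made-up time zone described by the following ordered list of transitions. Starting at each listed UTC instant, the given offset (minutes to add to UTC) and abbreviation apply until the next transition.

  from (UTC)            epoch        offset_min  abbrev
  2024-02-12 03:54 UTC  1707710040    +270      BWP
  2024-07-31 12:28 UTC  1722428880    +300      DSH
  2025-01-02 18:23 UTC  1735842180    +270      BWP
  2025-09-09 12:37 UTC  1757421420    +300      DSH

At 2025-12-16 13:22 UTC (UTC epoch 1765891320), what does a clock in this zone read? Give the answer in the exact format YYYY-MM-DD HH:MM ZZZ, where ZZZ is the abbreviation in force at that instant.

Query: 2025-12-16 13:22 UTC
Rule 4/4 (DSH, +05:00): 2025-09-09 12:37 UTC ≤ query < +∞
13·60 + 22 + 300 = 1102 min
1102 = 0·1440 + 1102; 1102 = 18·60 + 22 → 18:22, same day
→ 2025-12-16 18:22 DSH

2025-12-16 18:22 DSH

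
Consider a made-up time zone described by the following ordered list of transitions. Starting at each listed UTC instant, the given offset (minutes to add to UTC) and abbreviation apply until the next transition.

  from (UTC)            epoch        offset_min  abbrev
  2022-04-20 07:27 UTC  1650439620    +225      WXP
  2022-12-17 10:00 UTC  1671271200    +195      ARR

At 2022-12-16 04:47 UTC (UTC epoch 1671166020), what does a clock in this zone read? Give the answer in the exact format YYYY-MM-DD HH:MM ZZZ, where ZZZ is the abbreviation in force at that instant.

Query: 2022-12-16 04:47 UTC
Rule 1/2 (WXP, +03:45): 2022-04-20 07:27 UTC ≤ query < 2022-12-17 10:00 UTC
4·60 + 47 + 225 = 512 min
512 = 0·1440 + 512; 512 = 8·60 + 32 → 08:32, same day
→ 2022-12-16 08:32 WXP

2022-12-16 08:32 WXP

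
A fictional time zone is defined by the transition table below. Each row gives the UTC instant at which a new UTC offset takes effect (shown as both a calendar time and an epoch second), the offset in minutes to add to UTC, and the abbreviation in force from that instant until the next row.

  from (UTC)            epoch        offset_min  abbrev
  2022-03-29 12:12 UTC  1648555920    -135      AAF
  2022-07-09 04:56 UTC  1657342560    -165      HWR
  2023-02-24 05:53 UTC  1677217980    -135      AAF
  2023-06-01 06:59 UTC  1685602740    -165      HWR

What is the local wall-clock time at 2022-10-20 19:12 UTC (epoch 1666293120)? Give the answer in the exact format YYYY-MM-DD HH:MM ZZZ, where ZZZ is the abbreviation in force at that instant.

Query: 2022-10-20 19:12 UTC
Rule 2/4 (HWR, -02:45): 2022-07-09 04:56 UTC ≤ query < 2023-02-24 05:53 UTC
19·60 + 12 - 165 = 987 min
987 = 0·1440 + 987; 987 = 16·60 + 27 → 16:27, same day
→ 2022-10-20 16:27 HWR

2022-10-20 16:27 HWR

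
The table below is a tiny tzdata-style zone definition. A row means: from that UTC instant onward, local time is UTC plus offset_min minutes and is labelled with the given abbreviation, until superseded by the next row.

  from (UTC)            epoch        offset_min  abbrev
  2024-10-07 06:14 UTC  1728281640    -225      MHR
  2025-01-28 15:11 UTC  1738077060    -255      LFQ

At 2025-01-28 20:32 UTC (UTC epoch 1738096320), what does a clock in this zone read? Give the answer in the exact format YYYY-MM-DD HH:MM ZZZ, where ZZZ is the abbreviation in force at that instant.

Query: 2025-01-28 20:32 UTC
Rule 2/2 (LFQ, -04:15): 2025-01-28 15:11 UTC ≤ query < +∞
20·60 + 32 - 255 = 977 min
977 = 0·1440 + 977; 977 = 16·60 + 17 → 16:17, same day
→ 2025-01-28 16:17 LFQ

2025-01-28 16:17 LFQ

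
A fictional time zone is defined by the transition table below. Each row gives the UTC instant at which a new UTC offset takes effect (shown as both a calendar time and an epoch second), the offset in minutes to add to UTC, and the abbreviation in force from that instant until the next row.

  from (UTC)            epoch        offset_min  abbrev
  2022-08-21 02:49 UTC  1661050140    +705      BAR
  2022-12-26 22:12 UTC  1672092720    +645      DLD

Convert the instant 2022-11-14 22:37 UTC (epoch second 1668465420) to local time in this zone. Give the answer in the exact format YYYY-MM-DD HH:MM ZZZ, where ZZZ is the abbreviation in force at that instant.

2022-11-15 10:22 BAR

Query: 2022-11-14 22:37 UTC
Rule 1/2 (BAR, +11:45): 2022-08-21 02:49 UTC ≤ query < 2022-12-26 22:12 UTC
22·60 + 37 + 705 = 2062 min
2062 = 1·1440 + 622; 622 = 10·60 + 22 → 10:22, 2022-11-14 + 1 day = 2022-11-15
→ 2022-11-15 10:22 BAR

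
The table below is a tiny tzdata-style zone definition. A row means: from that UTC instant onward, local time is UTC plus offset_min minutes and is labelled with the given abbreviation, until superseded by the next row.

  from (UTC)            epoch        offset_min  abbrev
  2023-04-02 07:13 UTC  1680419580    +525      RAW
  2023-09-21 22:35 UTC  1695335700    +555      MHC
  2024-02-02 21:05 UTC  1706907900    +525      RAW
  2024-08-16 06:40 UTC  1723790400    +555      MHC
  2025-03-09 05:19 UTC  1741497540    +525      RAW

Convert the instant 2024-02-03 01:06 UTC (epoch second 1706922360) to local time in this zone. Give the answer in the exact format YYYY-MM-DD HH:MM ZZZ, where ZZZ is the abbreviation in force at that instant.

2024-02-03 09:51 RAW

Query: 2024-02-03 01:06 UTC
Rule 3/5 (RAW, +08:45): 2024-02-02 21:05 UTC ≤ query < 2024-08-16 06:40 UTC
1·60 + 6 + 525 = 591 min
591 = 0·1440 + 591; 591 = 9·60 + 51 → 09:51, same day
→ 2024-02-03 09:51 RAW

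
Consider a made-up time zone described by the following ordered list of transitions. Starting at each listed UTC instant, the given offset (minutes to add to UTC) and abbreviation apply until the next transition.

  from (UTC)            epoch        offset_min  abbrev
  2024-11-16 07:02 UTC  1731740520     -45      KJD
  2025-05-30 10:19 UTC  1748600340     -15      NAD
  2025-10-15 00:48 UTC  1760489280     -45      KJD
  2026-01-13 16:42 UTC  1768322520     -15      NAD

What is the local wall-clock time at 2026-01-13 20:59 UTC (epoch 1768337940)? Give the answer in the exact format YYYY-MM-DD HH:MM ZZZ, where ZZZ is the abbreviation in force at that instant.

2026-01-13 20:44 NAD

Query: 2026-01-13 20:59 UTC
Rule 4/4 (NAD, -00:15): 2026-01-13 16:42 UTC ≤ query < +∞
20·60 + 59 - 15 = 1244 min
1244 = 0·1440 + 1244; 1244 = 20·60 + 44 → 20:44, same day
→ 2026-01-13 20:44 NAD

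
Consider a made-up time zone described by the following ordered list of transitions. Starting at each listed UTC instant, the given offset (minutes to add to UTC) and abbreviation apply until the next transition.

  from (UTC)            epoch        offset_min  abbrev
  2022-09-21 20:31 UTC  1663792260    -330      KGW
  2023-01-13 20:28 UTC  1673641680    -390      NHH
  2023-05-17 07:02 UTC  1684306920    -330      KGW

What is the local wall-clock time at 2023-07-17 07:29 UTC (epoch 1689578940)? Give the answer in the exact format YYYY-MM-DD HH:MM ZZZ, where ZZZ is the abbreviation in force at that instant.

Query: 2023-07-17 07:29 UTC
Rule 3/3 (KGW, -05:30): 2023-05-17 07:02 UTC ≤ query < +∞
7·60 + 29 - 330 = 119 min
119 = 0·1440 + 119; 119 = 1·60 + 59 → 01:59, same day
→ 2023-07-17 01:59 KGW

2023-07-17 01:59 KGW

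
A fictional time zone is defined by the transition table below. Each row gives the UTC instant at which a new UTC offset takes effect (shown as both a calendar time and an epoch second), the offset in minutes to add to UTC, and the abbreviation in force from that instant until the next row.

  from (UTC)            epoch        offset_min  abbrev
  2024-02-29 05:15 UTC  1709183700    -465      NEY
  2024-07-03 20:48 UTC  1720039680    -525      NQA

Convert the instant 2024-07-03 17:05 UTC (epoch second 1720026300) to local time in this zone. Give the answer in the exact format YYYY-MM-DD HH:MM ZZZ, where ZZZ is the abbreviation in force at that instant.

2024-07-03 09:20 NEY

Query: 2024-07-03 17:05 UTC
Rule 1/2 (NEY, -07:45): 2024-02-29 05:15 UTC ≤ query < 2024-07-03 20:48 UTC
17·60 + 5 - 465 = 560 min
560 = 0·1440 + 560; 560 = 9·60 + 20 → 09:20, same day
→ 2024-07-03 09:20 NEY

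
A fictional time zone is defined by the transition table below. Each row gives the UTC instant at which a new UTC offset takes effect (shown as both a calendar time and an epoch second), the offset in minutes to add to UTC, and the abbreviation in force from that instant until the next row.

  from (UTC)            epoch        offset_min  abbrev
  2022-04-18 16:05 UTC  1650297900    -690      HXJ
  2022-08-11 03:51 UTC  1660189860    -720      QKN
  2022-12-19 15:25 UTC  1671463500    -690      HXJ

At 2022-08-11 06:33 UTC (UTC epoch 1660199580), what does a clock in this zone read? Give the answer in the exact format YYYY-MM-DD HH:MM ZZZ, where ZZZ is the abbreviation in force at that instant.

Query: 2022-08-11 06:33 UTC
Rule 2/3 (QKN, -12:00): 2022-08-11 03:51 UTC ≤ query < 2022-12-19 15:25 UTC
6·60 + 33 - 720 = -327 min
-327 = -1·1440 + 1113; 1113 = 18·60 + 33 → 18:33, 2022-08-11 - 1 day = 2022-08-10
→ 2022-08-10 18:33 QKN

2022-08-10 18:33 QKN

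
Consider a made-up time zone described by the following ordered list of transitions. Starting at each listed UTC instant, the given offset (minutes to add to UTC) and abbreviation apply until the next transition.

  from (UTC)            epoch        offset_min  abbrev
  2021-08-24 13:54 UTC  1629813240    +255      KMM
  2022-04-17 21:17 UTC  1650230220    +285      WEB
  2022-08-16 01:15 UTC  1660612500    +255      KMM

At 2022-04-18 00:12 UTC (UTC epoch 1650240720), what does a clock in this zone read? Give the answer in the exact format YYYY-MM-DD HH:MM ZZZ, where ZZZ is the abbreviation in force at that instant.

2022-04-18 04:57 WEB

Query: 2022-04-18 00:12 UTC
Rule 2/3 (WEB, +04:45): 2022-04-17 21:17 UTC ≤ query < 2022-08-16 01:15 UTC
0·60 + 12 + 285 = 297 min
297 = 0·1440 + 297; 297 = 4·60 + 57 → 04:57, same day
→ 2022-04-18 04:57 WEB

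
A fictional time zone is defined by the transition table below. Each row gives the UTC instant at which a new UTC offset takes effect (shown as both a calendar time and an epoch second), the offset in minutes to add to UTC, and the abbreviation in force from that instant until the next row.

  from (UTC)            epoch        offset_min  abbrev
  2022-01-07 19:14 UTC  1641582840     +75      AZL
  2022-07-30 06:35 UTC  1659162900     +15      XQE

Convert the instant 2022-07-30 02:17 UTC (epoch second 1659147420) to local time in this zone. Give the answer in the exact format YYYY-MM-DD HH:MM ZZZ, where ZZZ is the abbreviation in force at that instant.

2022-07-30 03:32 AZL

Query: 2022-07-30 02:17 UTC
Rule 1/2 (AZL, +01:15): 2022-01-07 19:14 UTC ≤ query < 2022-07-30 06:35 UTC
2·60 + 17 + 75 = 212 min
212 = 0·1440 + 212; 212 = 3·60 + 32 → 03:32, same day
→ 2022-07-30 03:32 AZL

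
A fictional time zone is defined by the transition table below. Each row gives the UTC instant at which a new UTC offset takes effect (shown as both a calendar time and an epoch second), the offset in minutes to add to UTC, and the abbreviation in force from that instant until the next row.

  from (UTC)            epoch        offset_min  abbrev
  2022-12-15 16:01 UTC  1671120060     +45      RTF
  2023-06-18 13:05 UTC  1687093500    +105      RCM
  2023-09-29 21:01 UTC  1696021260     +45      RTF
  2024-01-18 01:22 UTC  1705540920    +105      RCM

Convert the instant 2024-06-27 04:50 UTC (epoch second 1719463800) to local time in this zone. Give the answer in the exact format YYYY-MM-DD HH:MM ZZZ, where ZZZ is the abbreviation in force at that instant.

2024-06-27 06:35 RCM

Query: 2024-06-27 04:50 UTC
Rule 4/4 (RCM, +01:45): 2024-01-18 01:22 UTC ≤ query < +∞
4·60 + 50 + 105 = 395 min
395 = 0·1440 + 395; 395 = 6·60 + 35 → 06:35, same day
→ 2024-06-27 06:35 RCM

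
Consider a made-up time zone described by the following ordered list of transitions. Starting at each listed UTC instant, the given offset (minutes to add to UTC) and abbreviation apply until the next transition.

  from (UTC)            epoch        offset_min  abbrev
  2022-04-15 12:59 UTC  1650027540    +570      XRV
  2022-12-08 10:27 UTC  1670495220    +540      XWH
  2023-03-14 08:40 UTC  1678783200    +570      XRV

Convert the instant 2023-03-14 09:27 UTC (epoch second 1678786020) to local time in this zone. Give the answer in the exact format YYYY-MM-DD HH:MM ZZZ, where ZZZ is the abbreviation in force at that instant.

2023-03-14 18:57 XRV

Query: 2023-03-14 09:27 UTC
Rule 3/3 (XRV, +09:30): 2023-03-14 08:40 UTC ≤ query < +∞
9·60 + 27 + 570 = 1137 min
1137 = 0·1440 + 1137; 1137 = 18·60 + 57 → 18:57, same day
→ 2023-03-14 18:57 XRV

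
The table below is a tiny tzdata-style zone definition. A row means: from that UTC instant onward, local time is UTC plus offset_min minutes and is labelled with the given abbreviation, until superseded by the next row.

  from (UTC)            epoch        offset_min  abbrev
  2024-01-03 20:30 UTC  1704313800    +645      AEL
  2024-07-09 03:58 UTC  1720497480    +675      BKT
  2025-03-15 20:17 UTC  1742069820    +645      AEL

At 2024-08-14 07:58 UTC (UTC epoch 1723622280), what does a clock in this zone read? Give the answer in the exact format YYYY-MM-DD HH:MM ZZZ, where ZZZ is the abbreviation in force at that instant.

Query: 2024-08-14 07:58 UTC
Rule 2/3 (BKT, +11:15): 2024-07-09 03:58 UTC ≤ query < 2025-03-15 20:17 UTC
7·60 + 58 + 675 = 1153 min
1153 = 0·1440 + 1153; 1153 = 19·60 + 13 → 19:13, same day
→ 2024-08-14 19:13 BKT

2024-08-14 19:13 BKT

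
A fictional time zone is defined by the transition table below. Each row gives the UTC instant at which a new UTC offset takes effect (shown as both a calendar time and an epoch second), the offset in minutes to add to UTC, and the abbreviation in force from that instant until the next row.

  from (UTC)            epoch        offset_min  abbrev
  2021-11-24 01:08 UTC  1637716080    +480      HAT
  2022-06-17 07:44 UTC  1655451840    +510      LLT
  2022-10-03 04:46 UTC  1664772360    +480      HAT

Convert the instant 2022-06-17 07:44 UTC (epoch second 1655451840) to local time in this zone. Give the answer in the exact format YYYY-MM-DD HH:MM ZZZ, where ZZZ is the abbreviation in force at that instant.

Query: 2022-06-17 07:44 UTC
Rule 2/3 (LLT, +08:30): 2022-06-17 07:44 UTC ≤ query < 2022-10-03 04:46 UTC
7·60 + 44 + 510 = 974 min
974 = 0·1440 + 974; 974 = 16·60 + 14 → 16:14, same day
→ 2022-06-17 16:14 LLT

2022-06-17 16:14 LLT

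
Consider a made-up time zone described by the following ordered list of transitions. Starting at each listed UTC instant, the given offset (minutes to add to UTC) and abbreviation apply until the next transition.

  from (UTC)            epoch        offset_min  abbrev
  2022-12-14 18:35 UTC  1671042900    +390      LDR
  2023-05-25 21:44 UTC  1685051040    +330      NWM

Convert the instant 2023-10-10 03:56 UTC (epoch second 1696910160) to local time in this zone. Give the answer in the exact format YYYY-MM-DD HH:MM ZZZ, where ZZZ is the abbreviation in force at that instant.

Query: 2023-10-10 03:56 UTC
Rule 2/2 (NWM, +05:30): 2023-05-25 21:44 UTC ≤ query < +∞
3·60 + 56 + 330 = 566 min
566 = 0·1440 + 566; 566 = 9·60 + 26 → 09:26, same day
→ 2023-10-10 09:26 NWM

2023-10-10 09:26 NWM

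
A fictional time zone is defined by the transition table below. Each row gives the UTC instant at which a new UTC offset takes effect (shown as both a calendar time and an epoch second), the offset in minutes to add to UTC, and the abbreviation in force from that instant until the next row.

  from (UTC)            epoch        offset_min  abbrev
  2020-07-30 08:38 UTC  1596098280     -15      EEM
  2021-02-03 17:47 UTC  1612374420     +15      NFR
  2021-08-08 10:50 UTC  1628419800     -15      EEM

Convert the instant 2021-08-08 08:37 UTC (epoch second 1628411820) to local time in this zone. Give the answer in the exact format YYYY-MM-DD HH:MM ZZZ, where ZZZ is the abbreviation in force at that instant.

Query: 2021-08-08 08:37 UTC
Rule 2/3 (NFR, +00:15): 2021-02-03 17:47 UTC ≤ query < 2021-08-08 10:50 UTC
8·60 + 37 + 15 = 532 min
532 = 0·1440 + 532; 532 = 8·60 + 52 → 08:52, same day
→ 2021-08-08 08:52 NFR

2021-08-08 08:52 NFR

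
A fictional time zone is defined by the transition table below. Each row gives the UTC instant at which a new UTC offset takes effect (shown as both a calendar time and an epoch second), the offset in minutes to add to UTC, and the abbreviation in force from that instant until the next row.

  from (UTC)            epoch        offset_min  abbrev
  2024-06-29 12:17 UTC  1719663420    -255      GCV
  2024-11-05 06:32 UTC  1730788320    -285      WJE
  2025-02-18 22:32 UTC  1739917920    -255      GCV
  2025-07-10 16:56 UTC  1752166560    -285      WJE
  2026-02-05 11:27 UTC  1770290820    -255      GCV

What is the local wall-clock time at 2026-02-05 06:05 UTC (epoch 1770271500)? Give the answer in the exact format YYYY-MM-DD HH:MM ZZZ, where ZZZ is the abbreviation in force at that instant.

Query: 2026-02-05 06:05 UTC
Rule 4/5 (WJE, -04:45): 2025-07-10 16:56 UTC ≤ query < 2026-02-05 11:27 UTC
6·60 + 5 - 285 = 80 min
80 = 0·1440 + 80; 80 = 1·60 + 20 → 01:20, same day
→ 2026-02-05 01:20 WJE

2026-02-05 01:20 WJE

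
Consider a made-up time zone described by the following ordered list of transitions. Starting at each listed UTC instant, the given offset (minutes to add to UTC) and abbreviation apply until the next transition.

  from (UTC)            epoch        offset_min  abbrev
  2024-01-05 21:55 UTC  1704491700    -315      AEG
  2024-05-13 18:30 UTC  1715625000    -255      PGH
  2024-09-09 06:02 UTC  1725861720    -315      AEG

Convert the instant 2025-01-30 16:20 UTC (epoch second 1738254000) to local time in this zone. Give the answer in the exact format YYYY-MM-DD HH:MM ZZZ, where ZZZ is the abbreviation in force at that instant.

2025-01-30 11:05 AEG

Query: 2025-01-30 16:20 UTC
Rule 3/3 (AEG, -05:15): 2024-09-09 06:02 UTC ≤ query < +∞
16·60 + 20 - 315 = 665 min
665 = 0·1440 + 665; 665 = 11·60 + 5 → 11:05, same day
→ 2025-01-30 11:05 AEG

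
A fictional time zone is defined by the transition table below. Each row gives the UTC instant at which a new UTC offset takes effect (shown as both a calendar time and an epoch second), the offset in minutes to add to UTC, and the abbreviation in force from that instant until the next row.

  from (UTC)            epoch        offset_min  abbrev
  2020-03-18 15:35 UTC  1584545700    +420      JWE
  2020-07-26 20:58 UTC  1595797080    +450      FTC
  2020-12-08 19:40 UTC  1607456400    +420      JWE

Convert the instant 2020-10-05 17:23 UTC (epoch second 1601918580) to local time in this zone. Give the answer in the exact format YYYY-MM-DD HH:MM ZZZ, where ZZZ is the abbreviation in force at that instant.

Query: 2020-10-05 17:23 UTC
Rule 2/3 (FTC, +07:30): 2020-07-26 20:58 UTC ≤ query < 2020-12-08 19:40 UTC
17·60 + 23 + 450 = 1493 min
1493 = 1·1440 + 53; 53 = 0·60 + 53 → 00:53, 2020-10-05 + 1 day = 2020-10-06
→ 2020-10-06 00:53 FTC

2020-10-06 00:53 FTC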